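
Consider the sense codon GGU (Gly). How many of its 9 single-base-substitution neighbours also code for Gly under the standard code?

3

Position 1: none → 0 synonymous.
Position 2: none → 0 synonymous.
Position 3: GGC, GGA, GGG → 3 synonymous.
Total: 0 + 0 + 3 = 3.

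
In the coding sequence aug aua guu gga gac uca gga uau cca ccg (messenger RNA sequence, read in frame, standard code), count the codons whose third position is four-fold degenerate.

Codon 1 AUG (Met): third position 1-fold.
Codon 2 AUA (Ile): third position 3-fold.
Codon 3 GUU (Val): third position 4-fold.
Codon 4 GGA (Gly): third position 4-fold.
Codon 5 GAC (Asp): third position 2-fold.
Codon 6 UCA (Ser): third position 4-fold.
Codon 7 GGA (Gly): third position 4-fold.
Codon 8 UAU (Tyr): third position 2-fold.
Codon 9 CCA (Pro): third position 4-fold.
Codon 10 CCG (Pro): third position 4-fold.
Four-fold degenerate third positions: 6.

6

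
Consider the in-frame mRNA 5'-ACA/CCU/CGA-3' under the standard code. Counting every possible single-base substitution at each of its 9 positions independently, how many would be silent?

10

Codon 1 (ACA, Thr): 3 synonymous substitutions.
Codon 2 (CCU, Pro): 3 synonymous substitutions.
Codon 3 (CGA, Arg): 4 synonymous substitutions.
Total: 3 + 3 + 4 = 10.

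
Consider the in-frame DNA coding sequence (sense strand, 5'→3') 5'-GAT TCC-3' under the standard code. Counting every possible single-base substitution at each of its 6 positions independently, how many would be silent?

Codon 1 (GAT, Asp): 1 synonymous substitution.
Codon 2 (TCC, Ser): 3 synonymous substitutions.
Total: 1 + 3 = 4.

4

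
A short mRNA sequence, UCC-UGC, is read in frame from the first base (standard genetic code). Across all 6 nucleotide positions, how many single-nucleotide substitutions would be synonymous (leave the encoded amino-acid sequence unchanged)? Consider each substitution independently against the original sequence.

Codon 1 (UCC, Ser): 3 synonymous substitutions.
Codon 2 (UGC, Cys): 1 synonymous substitution.
Total: 3 + 1 = 4.

4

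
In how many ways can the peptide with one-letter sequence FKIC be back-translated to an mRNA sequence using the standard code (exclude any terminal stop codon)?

Phe: 2 codons.
Lys: 2 codons.
Ile: 3 codons.
Cys: 2 codons.
2 × 2 × 3 × 2 = 24.

24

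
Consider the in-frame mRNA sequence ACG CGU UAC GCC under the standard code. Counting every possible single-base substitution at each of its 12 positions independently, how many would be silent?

10

Codon 1 (ACG, Thr): 3 synonymous substitutions.
Codon 2 (CGU, Arg): 3 synonymous substitutions.
Codon 3 (UAC, Tyr): 1 synonymous substitution.
Codon 4 (GCC, Ala): 3 synonymous substitutions.
Total: 3 + 3 + 1 + 3 = 10.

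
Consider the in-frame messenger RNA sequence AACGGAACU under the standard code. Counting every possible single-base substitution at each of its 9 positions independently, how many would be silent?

7

Codon 1 (AAC, Asn): 1 synonymous substitution.
Codon 2 (GGA, Gly): 3 synonymous substitutions.
Codon 3 (ACU, Thr): 3 synonymous substitutions.
Total: 1 + 3 + 3 = 7.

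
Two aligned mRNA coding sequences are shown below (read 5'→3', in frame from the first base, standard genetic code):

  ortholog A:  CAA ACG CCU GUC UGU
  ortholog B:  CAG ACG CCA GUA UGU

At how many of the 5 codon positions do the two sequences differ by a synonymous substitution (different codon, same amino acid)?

3

Codon 1: CAA Gln / CAG Gln — synonymous.
Codon 2: ACG Thr / ACG Thr — identical.
Codon 3: CCU Pro / CCA Pro — synonymous.
Codon 4: GUC Val / GUA Val — synonymous.
Codon 5: UGU Cys / UGU Cys — identical.
Synonymous differences: 3.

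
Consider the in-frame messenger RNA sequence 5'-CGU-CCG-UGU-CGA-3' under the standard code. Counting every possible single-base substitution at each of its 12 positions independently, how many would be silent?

11

Codon 1 (CGU, Arg): 3 synonymous substitutions.
Codon 2 (CCG, Pro): 3 synonymous substitutions.
Codon 3 (UGU, Cys): 1 synonymous substitution.
Codon 4 (CGA, Arg): 4 synonymous substitutions.
Total: 3 + 3 + 1 + 4 = 11.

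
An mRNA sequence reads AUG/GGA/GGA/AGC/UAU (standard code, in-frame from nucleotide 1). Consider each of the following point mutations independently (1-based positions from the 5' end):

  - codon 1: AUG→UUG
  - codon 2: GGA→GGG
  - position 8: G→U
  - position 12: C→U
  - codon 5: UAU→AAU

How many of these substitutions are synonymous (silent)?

Codon 1: AUG (Met) → UUG (Leu) — missense.
Codon 2: GGA (Gly) → GGG (Gly) — synonymous.
Codon 3: GGA (Gly) → GUA (Val) — missense.
Codon 4: AGC (Ser) → AGU (Ser) — synonymous.
Codon 5: UAU (Tyr) → AAU (Asn) — missense.
Synonymous: 2 of 5.

2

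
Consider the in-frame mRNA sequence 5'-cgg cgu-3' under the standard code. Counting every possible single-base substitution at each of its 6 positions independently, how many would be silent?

Codon 1 (CGG, Arg): 4 synonymous substitutions.
Codon 2 (CGU, Arg): 3 synonymous substitutions.
Total: 4 + 3 = 7.

7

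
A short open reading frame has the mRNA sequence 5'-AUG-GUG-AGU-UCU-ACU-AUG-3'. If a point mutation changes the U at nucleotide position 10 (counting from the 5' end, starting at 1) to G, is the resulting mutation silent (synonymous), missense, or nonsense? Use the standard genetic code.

missense

Position 10 falls in codon 4: UCU → Ser.
After the substitution the codon is GCU → Ala.
Ser ≠ Ala, so this is a missense mutation.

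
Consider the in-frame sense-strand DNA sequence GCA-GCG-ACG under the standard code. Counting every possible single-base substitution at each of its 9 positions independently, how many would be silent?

9

Codon 1 (GCA, Ala): 3 synonymous substitutions.
Codon 2 (GCG, Ala): 3 synonymous substitutions.
Codon 3 (ACG, Thr): 3 synonymous substitutions.
Total: 3 + 3 + 3 = 9.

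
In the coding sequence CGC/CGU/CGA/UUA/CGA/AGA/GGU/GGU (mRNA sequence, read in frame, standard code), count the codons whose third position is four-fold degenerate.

6

Codon 1 CGC (Arg): third position 4-fold.
Codon 2 CGU (Arg): third position 4-fold.
Codon 3 CGA (Arg): third position 4-fold.
Codon 4 UUA (Leu): third position 2-fold.
Codon 5 CGA (Arg): third position 4-fold.
Codon 6 AGA (Arg): third position 2-fold.
Codon 7 GGU (Gly): third position 4-fold.
Codon 8 GGU (Gly): third position 4-fold.
Four-fold degenerate third positions: 6.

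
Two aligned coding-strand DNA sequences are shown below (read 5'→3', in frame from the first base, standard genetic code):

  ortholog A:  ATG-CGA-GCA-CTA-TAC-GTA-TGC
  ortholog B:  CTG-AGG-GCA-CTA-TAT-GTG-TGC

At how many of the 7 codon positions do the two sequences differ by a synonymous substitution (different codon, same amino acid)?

Codon 1: ATG Met / CTG Leu — nonsynonymous.
Codon 2: CGA Arg / AGG Arg — synonymous.
Codon 3: GCA Ala / GCA Ala — identical.
Codon 4: CTA Leu / CTA Leu — identical.
Codon 5: TAC Tyr / TAT Tyr — synonymous.
Codon 6: GTA Val / GTG Val — synonymous.
Codon 7: TGC Cys / TGC Cys — identical.
Synonymous differences: 3.

3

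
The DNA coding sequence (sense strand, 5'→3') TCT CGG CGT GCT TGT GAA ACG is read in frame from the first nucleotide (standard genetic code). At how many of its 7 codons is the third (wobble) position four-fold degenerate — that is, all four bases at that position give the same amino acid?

5

Codon 1 TCT (Ser): third position 4-fold.
Codon 2 CGG (Arg): third position 4-fold.
Codon 3 CGT (Arg): third position 4-fold.
Codon 4 GCT (Ala): third position 4-fold.
Codon 5 TGT (Cys): third position 2-fold.
Codon 6 GAA (Glu): third position 2-fold.
Codon 7 ACG (Thr): third position 4-fold.
Four-fold degenerate third positions: 5.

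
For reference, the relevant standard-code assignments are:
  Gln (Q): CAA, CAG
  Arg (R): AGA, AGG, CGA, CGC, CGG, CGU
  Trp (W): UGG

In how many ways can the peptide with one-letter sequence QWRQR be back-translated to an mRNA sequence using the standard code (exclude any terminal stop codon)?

144

Gln: 2 codons.
Trp: 1 codon.
Arg: 6 codons.
Gln: 2 codons.
Arg: 6 codons.
2 × 1 × 6 × 2 × 6 = 144.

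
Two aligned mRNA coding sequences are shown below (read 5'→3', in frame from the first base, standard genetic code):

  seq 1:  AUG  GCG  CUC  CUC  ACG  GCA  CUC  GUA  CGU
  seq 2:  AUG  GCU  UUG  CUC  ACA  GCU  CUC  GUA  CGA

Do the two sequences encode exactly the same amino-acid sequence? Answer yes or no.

Codon 1: AUG Met / AUG Met — identical.
Codon 2: GCG Ala / GCU Ala — synonymous.
Codon 3: CUC Leu / UUG Leu — synonymous.
Codon 4: CUC Leu / CUC Leu — identical.
Codon 5: ACG Thr / ACA Thr — synonymous.
Codon 6: GCA Ala / GCU Ala — synonymous.
Codon 7: CUC Leu / CUC Leu — identical.
Codon 8: GUA Val / GUA Val — identical.
Codon 9: CGU Arg / CGA Arg — synonymous.
Nonsynonymous differences: 0 → same protein.

yes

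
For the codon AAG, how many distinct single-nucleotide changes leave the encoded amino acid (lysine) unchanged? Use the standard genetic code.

Position 1: none → 0 synonymous.
Position 2: none → 0 synonymous.
Position 3: AAA → 1 synonymous.
Total: 0 + 0 + 1 = 1.

1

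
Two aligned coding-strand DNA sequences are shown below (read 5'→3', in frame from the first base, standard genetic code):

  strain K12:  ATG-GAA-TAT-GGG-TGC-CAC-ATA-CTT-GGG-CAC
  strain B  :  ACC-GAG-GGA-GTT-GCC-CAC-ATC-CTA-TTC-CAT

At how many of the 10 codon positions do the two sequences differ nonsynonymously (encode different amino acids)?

5

Codon 1: ATG Met / ACC Thr — nonsynonymous.
Codon 2: GAA Glu / GAG Glu — synonymous.
Codon 3: TAT Tyr / GGA Gly — nonsynonymous.
Codon 4: GGG Gly / GTT Val — nonsynonymous.
Codon 5: TGC Cys / GCC Ala — nonsynonymous.
Codon 6: CAC His / CAC His — identical.
Codon 7: ATA Ile / ATC Ile — synonymous.
Codon 8: CTT Leu / CTA Leu — synonymous.
Codon 9: GGG Gly / TTC Phe — nonsynonymous.
Codon 10: CAC His / CAT His — synonymous.
Nonsynonymous differences: 5.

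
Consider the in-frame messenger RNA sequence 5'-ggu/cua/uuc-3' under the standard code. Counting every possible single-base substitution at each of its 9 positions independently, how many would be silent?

Codon 1 (GGU, Gly): 3 synonymous substitutions.
Codon 2 (CUA, Leu): 4 synonymous substitutions.
Codon 3 (UUC, Phe): 1 synonymous substitution.
Total: 3 + 4 + 1 = 8.

8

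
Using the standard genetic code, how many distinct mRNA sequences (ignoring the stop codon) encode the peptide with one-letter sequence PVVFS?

Pro: 4 codons.
Val: 4 codons.
Val: 4 codons.
Phe: 2 codons.
Ser: 6 codons.
4 × 4 × 4 × 2 × 6 = 768.

768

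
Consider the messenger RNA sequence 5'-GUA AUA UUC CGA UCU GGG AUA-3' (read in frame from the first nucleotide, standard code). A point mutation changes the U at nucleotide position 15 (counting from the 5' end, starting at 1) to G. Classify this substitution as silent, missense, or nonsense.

Position 15 falls in codon 5: UCU → Ser.
After the substitution the codon is UCG → Ser.
Both encode Ser, so the change is synonymous.

silent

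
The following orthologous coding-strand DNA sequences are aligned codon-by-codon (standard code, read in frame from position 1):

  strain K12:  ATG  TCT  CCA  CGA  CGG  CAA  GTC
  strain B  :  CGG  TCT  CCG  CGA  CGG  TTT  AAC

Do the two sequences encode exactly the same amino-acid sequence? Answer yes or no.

no

Codon 1: ATG Met / CGG Arg — nonsynonymous.
Codon 2: TCT Ser / TCT Ser — identical.
Codon 3: CCA Pro / CCG Pro — synonymous.
Codon 4: CGA Arg / CGA Arg — identical.
Codon 5: CGG Arg / CGG Arg — identical.
Codon 6: CAA Gln / TTT Phe — nonsynonymous.
Codon 7: GTC Val / AAC Asn — nonsynonymous.
Nonsynonymous differences: 3 → different protein.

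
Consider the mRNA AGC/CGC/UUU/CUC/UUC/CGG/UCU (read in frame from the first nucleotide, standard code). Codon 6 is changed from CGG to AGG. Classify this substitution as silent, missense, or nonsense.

Position 16 falls in codon 6: CGG → Arg.
After the substitution the codon is AGG → Arg.
Both encode Arg, so the change is synonymous.

silent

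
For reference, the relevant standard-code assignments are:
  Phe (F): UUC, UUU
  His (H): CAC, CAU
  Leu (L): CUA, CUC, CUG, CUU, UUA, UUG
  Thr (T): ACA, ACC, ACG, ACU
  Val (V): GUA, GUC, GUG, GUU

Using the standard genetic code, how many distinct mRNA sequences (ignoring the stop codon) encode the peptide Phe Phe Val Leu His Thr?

Phe: 2 codons.
Phe: 2 codons.
Val: 4 codons.
Leu: 6 codons.
His: 2 codons.
Thr: 4 codons.
2 × 2 × 4 × 6 × 2 × 4 = 768.

768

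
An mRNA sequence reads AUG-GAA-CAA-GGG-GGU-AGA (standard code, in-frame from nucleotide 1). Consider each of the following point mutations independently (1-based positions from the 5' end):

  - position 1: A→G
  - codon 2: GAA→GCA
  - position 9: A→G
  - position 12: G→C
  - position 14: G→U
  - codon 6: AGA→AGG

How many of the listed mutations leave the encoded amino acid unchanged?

Codon 1: AUG (Met) → GUG (Val) — missense.
Codon 2: GAA (Glu) → GCA (Ala) — missense.
Codon 3: CAA (Gln) → CAG (Gln) — synonymous.
Codon 4: GGG (Gly) → GGC (Gly) — synonymous.
Codon 5: GGU (Gly) → GUU (Val) — missense.
Codon 6: AGA (Arg) → AGG (Arg) — synonymous.
Synonymous: 3 of 6.

3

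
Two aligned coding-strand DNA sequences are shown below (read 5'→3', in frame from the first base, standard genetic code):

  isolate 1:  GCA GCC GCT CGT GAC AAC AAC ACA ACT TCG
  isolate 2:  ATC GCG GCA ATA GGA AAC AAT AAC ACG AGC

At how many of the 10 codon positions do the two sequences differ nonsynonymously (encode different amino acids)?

4

Codon 1: GCA Ala / ATC Ile — nonsynonymous.
Codon 2: GCC Ala / GCG Ala — synonymous.
Codon 3: GCT Ala / GCA Ala — synonymous.
Codon 4: CGT Arg / ATA Ile — nonsynonymous.
Codon 5: GAC Asp / GGA Gly — nonsynonymous.
Codon 6: AAC Asn / AAC Asn — identical.
Codon 7: AAC Asn / AAT Asn — synonymous.
Codon 8: ACA Thr / AAC Asn — nonsynonymous.
Codon 9: ACT Thr / ACG Thr — synonymous.
Codon 10: TCG Ser / AGC Ser — synonymous.
Nonsynonymous differences: 4.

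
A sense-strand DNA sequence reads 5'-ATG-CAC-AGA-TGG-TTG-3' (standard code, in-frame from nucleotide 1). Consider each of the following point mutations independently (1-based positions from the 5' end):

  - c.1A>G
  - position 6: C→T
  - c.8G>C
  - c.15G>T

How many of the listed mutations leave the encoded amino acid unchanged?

1

Codon 1: ATG (Met) → GTG (Val) — missense.
Codon 2: CAC (His) → CAT (His) — synonymous.
Codon 3: AGA (Arg) → ACA (Thr) — missense.
Codon 5: TTG (Leu) → TTT (Phe) — missense.
Synonymous: 1 of 4.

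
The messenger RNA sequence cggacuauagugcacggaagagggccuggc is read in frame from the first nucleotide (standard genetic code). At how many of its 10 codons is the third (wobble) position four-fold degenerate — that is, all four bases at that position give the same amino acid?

7

Codon 1 CGG (Arg): third position 4-fold.
Codon 2 ACU (Thr): third position 4-fold.
Codon 3 AUA (Ile): third position 3-fold.
Codon 4 GUG (Val): third position 4-fold.
Codon 5 CAC (His): third position 2-fold.
Codon 6 GGA (Gly): third position 4-fold.
Codon 7 AGA (Arg): third position 2-fold.
Codon 8 GGG (Gly): third position 4-fold.
Codon 9 CCU (Pro): third position 4-fold.
Codon 10 GGC (Gly): third position 4-fold.
Four-fold degenerate third positions: 7.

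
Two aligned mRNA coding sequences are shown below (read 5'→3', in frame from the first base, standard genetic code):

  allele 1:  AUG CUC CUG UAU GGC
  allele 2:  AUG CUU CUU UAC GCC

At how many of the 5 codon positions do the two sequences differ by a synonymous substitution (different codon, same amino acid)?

3

Codon 1: AUG Met / AUG Met — identical.
Codon 2: CUC Leu / CUU Leu — synonymous.
Codon 3: CUG Leu / CUU Leu — synonymous.
Codon 4: UAU Tyr / UAC Tyr — synonymous.
Codon 5: GGC Gly / GCC Ala — nonsynonymous.
Synonymous differences: 3.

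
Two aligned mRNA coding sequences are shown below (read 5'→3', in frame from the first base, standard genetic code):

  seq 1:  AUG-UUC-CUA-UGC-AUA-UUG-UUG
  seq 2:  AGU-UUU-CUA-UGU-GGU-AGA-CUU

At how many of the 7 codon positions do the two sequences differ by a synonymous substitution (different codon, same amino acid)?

3

Codon 1: AUG Met / AGU Ser — nonsynonymous.
Codon 2: UUC Phe / UUU Phe — synonymous.
Codon 3: CUA Leu / CUA Leu — identical.
Codon 4: UGC Cys / UGU Cys — synonymous.
Codon 5: AUA Ile / GGU Gly — nonsynonymous.
Codon 6: UUG Leu / AGA Arg — nonsynonymous.
Codon 7: UUG Leu / CUU Leu — synonymous.
Synonymous differences: 3.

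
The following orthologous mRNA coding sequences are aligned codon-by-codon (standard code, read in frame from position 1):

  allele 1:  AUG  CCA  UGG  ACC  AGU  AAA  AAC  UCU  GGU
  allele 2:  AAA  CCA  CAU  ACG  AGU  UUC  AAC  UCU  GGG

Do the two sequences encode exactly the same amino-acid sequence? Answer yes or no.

no

Codon 1: AUG Met / AAA Lys — nonsynonymous.
Codon 2: CCA Pro / CCA Pro — identical.
Codon 3: UGG Trp / CAU His — nonsynonymous.
Codon 4: ACC Thr / ACG Thr — synonymous.
Codon 5: AGU Ser / AGU Ser — identical.
Codon 6: AAA Lys / UUC Phe — nonsynonymous.
Codon 7: AAC Asn / AAC Asn — identical.
Codon 8: UCU Ser / UCU Ser — identical.
Codon 9: GGU Gly / GGG Gly — synonymous.
Nonsynonymous differences: 3 → different protein.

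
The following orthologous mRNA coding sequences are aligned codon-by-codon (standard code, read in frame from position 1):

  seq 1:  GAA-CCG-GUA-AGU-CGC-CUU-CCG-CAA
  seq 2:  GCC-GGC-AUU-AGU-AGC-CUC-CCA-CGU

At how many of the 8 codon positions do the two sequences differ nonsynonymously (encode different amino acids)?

5

Codon 1: GAA Glu / GCC Ala — nonsynonymous.
Codon 2: CCG Pro / GGC Gly — nonsynonymous.
Codon 3: GUA Val / AUU Ile — nonsynonymous.
Codon 4: AGU Ser / AGU Ser — identical.
Codon 5: CGC Arg / AGC Ser — nonsynonymous.
Codon 6: CUU Leu / CUC Leu — synonymous.
Codon 7: CCG Pro / CCA Pro — synonymous.
Codon 8: CAA Gln / CGU Arg — nonsynonymous.
Nonsynonymous differences: 5.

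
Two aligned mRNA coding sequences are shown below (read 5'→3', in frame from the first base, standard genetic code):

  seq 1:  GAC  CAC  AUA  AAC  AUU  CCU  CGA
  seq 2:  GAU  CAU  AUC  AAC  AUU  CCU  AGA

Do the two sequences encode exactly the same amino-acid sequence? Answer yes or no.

Codon 1: GAC Asp / GAU Asp — synonymous.
Codon 2: CAC His / CAU His — synonymous.
Codon 3: AUA Ile / AUC Ile — synonymous.
Codon 4: AAC Asn / AAC Asn — identical.
Codon 5: AUU Ile / AUU Ile — identical.
Codon 6: CCU Pro / CCU Pro — identical.
Codon 7: CGA Arg / AGA Arg — synonymous.
Nonsynonymous differences: 0 → same protein.

yes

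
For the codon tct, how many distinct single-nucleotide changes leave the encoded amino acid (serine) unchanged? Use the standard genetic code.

3

Position 1: none → 0 synonymous.
Position 2: none → 0 synonymous.
Position 3: TCC, TCA, TCG → 3 synonymous.
Total: 0 + 0 + 3 = 3.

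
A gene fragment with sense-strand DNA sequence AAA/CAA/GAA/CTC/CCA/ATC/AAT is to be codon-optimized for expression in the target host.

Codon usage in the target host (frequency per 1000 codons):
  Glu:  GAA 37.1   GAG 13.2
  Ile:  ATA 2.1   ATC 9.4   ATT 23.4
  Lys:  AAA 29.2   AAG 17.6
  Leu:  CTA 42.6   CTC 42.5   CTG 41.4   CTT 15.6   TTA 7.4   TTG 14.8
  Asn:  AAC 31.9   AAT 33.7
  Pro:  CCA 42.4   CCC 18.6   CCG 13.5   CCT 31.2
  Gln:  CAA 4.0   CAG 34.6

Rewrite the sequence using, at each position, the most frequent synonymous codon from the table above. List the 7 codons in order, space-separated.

Codon 1 (Lys): best is AAA at 29.2.
Codon 2 (Gln): best is CAG at 34.6.
Codon 3 (Glu): best is GAA at 37.1.
Codon 4 (Leu): best is CTA at 42.6.
Codon 5 (Pro): best is CCA at 42.4.
Codon 6 (Ile): best is ATT at 23.4.
Codon 7 (Asn): best is AAT at 33.7.

AAA CAG GAA CTA CCA ATT AAT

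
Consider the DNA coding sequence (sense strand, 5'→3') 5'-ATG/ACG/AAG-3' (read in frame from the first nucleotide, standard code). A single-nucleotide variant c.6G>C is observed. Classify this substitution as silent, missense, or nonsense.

Position 6 falls in codon 2: ACG → Thr.
After the substitution the codon is ACC → Thr.
Both encode Thr, so the change is synonymous.

silent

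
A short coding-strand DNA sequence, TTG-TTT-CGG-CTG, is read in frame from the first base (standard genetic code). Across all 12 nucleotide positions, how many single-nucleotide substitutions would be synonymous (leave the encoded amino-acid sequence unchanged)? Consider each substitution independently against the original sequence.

11

Codon 1 (TTG, Leu): 2 synonymous substitutions.
Codon 2 (TTT, Phe): 1 synonymous substitution.
Codon 3 (CGG, Arg): 4 synonymous substitutions.
Codon 4 (CTG, Leu): 4 synonymous substitutions.
Total: 2 + 1 + 4 + 4 = 11.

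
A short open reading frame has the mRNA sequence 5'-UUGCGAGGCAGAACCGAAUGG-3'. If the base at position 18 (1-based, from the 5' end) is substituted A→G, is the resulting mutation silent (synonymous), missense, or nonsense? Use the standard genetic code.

Position 18 falls in codon 6: GAA → Glu.
After the substitution the codon is GAG → Glu.
Both encode Glu, so the change is synonymous.

silent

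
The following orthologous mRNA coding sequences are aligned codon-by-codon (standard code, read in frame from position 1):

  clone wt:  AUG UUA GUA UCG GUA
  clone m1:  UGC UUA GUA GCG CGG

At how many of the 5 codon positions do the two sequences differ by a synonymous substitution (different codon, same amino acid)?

Codon 1: AUG Met / UGC Cys — nonsynonymous.
Codon 2: UUA Leu / UUA Leu — identical.
Codon 3: GUA Val / GUA Val — identical.
Codon 4: UCG Ser / GCG Ala — nonsynonymous.
Codon 5: GUA Val / CGG Arg — nonsynonymous.
Synonymous differences: 0.

0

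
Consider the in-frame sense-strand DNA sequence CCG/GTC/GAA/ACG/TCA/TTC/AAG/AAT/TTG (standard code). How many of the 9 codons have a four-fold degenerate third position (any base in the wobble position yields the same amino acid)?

4

Codon 1 CCG (Pro): third position 4-fold.
Codon 2 GTC (Val): third position 4-fold.
Codon 3 GAA (Glu): third position 2-fold.
Codon 4 ACG (Thr): third position 4-fold.
Codon 5 TCA (Ser): third position 4-fold.
Codon 6 TTC (Phe): third position 2-fold.
Codon 7 AAG (Lys): third position 2-fold.
Codon 8 AAT (Asn): third position 2-fold.
Codon 9 TTG (Leu): third position 2-fold.
Four-fold degenerate third positions: 4.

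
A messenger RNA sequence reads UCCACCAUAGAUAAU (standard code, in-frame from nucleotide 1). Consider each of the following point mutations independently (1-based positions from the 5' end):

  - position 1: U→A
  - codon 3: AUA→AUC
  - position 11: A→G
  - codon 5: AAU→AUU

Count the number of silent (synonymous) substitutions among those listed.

1

Codon 1: UCC (Ser) → ACC (Thr) — missense.
Codon 3: AUA (Ile) → AUC (Ile) — synonymous.
Codon 4: GAU (Asp) → GGU (Gly) — missense.
Codon 5: AAU (Asn) → AUU (Ile) — missense.
Synonymous: 1 of 4.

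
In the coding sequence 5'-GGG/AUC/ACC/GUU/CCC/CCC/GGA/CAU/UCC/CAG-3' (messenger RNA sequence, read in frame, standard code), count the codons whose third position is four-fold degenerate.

7

Codon 1 GGG (Gly): third position 4-fold.
Codon 2 AUC (Ile): third position 3-fold.
Codon 3 ACC (Thr): third position 4-fold.
Codon 4 GUU (Val): third position 4-fold.
Codon 5 CCC (Pro): third position 4-fold.
Codon 6 CCC (Pro): third position 4-fold.
Codon 7 GGA (Gly): third position 4-fold.
Codon 8 CAU (His): third position 2-fold.
Codon 9 UCC (Ser): third position 4-fold.
Codon 10 CAG (Gln): third position 2-fold.
Four-fold degenerate third positions: 7.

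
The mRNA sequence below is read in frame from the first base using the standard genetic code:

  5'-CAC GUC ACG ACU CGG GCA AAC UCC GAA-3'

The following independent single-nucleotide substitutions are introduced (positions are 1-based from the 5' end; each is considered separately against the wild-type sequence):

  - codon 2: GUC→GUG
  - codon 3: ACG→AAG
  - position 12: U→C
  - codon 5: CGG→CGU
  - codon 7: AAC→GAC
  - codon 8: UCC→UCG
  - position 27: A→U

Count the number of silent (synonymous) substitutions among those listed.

Codon 2: GUC (Val) → GUG (Val) — synonymous.
Codon 3: ACG (Thr) → AAG (Lys) — missense.
Codon 4: ACU (Thr) → ACC (Thr) — synonymous.
Codon 5: CGG (Arg) → CGU (Arg) — synonymous.
Codon 7: AAC (Asn) → GAC (Asp) — missense.
Codon 8: UCC (Ser) → UCG (Ser) — synonymous.
Codon 9: GAA (Glu) → GAU (Asp) — missense.
Synonymous: 4 of 7.

4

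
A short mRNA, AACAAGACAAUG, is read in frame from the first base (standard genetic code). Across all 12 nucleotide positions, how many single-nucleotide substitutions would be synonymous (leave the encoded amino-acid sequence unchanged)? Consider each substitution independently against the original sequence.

5

Codon 1 (AAC, Asn): 1 synonymous substitution.
Codon 2 (AAG, Lys): 1 synonymous substitution.
Codon 3 (ACA, Thr): 3 synonymous substitutions.
Codon 4 (AUG, Met): 0 synonymous substitutions.
Total: 1 + 1 + 3 + 0 = 5.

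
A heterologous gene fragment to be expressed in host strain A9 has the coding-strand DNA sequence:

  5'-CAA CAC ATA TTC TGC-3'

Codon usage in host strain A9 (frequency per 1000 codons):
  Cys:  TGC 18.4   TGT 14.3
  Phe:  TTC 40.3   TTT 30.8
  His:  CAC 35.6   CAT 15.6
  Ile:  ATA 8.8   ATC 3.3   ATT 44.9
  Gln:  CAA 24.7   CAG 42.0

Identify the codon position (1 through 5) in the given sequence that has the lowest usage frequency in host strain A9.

Codon 1 CAA (Gln): 24.7 per 1000.
Codon 2 CAC (His): 35.6 per 1000.
Codon 3 ATA (Ile): 8.8 per 1000.
Codon 4 TTC (Phe): 40.3 per 1000.
Codon 5 TGC (Cys): 18.4 per 1000.
Lowest frequency is 8.8 at codon 3.

3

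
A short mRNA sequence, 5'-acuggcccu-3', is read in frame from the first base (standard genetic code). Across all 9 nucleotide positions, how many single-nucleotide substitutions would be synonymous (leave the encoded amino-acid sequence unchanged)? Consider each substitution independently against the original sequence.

Codon 1 (ACU, Thr): 3 synonymous substitutions.
Codon 2 (GGC, Gly): 3 synonymous substitutions.
Codon 3 (CCU, Pro): 3 synonymous substitutions.
Total: 3 + 3 + 3 = 9.

9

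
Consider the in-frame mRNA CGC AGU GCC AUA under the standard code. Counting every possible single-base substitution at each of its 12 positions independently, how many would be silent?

9

Codon 1 (CGC, Arg): 3 synonymous substitutions.
Codon 2 (AGU, Ser): 1 synonymous substitution.
Codon 3 (GCC, Ala): 3 synonymous substitutions.
Codon 4 (AUA, Ile): 2 synonymous substitutions.
Total: 3 + 1 + 3 + 2 = 9.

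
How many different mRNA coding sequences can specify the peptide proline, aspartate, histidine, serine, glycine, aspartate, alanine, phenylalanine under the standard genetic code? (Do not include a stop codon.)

Pro: 4 codons.
Asp: 2 codons.
His: 2 codons.
Ser: 6 codons.
Gly: 4 codons.
Asp: 2 codons.
Ala: 4 codons.
Phe: 2 codons.
4 × 2 × 2 × 6 × 4 × 2 × 4 × 2 = 6144.

6144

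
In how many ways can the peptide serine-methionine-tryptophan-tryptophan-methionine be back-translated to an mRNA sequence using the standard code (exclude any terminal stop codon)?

Ser: 6 codons.
Met: 1 codon.
Trp: 1 codon.
Trp: 1 codon.
Met: 1 codon.
6 × 1 × 1 × 1 × 1 = 6.

6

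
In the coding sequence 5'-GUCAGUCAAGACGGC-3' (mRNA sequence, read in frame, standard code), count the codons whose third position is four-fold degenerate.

2

Codon 1 GUC (Val): third position 4-fold.
Codon 2 AGU (Ser): third position 2-fold.
Codon 3 CAA (Gln): third position 2-fold.
Codon 4 GAC (Asp): third position 2-fold.
Codon 5 GGC (Gly): third position 4-fold.
Four-fold degenerate third positions: 2.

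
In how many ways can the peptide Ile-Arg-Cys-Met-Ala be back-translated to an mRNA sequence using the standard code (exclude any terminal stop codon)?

Ile: 3 codons.
Arg: 6 codons.
Cys: 2 codons.
Met: 1 codon.
Ala: 4 codons.
3 × 6 × 2 × 1 × 4 = 144.

144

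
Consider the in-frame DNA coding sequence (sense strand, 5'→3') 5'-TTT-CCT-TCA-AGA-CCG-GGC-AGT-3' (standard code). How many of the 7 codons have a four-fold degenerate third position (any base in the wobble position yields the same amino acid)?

Codon 1 TTT (Phe): third position 2-fold.
Codon 2 CCT (Pro): third position 4-fold.
Codon 3 TCA (Ser): third position 4-fold.
Codon 4 AGA (Arg): third position 2-fold.
Codon 5 CCG (Pro): third position 4-fold.
Codon 6 GGC (Gly): third position 4-fold.
Codon 7 AGT (Ser): third position 2-fold.
Four-fold degenerate third positions: 4.

4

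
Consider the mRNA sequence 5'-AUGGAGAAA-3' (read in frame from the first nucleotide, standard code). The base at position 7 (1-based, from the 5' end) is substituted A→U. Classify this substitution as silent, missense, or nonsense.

nonsense

Position 7 falls in codon 3: AAA → Lys.
After the substitution the codon is UAA → Stop.
The new codon is a stop codon, so this is a nonsense mutation.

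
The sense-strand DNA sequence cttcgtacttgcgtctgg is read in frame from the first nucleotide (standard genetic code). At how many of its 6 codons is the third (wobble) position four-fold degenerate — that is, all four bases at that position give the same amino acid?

4

Codon 1 CTT (Leu): third position 4-fold.
Codon 2 CGT (Arg): third position 4-fold.
Codon 3 ACT (Thr): third position 4-fold.
Codon 4 TGC (Cys): third position 2-fold.
Codon 5 GTC (Val): third position 4-fold.
Codon 6 TGG (Trp): third position 1-fold.
Four-fold degenerate third positions: 4.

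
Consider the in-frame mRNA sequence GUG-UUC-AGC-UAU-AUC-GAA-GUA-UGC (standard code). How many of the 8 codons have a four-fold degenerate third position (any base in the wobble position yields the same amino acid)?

2

Codon 1 GUG (Val): third position 4-fold.
Codon 2 UUC (Phe): third position 2-fold.
Codon 3 AGC (Ser): third position 2-fold.
Codon 4 UAU (Tyr): third position 2-fold.
Codon 5 AUC (Ile): third position 3-fold.
Codon 6 GAA (Glu): third position 2-fold.
Codon 7 GUA (Val): third position 4-fold.
Codon 8 UGC (Cys): third position 2-fold.
Four-fold degenerate third positions: 2.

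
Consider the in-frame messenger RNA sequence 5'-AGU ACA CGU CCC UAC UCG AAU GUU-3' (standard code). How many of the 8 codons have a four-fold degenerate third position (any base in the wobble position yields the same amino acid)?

Codon 1 AGU (Ser): third position 2-fold.
Codon 2 ACA (Thr): third position 4-fold.
Codon 3 CGU (Arg): third position 4-fold.
Codon 4 CCC (Pro): third position 4-fold.
Codon 5 UAC (Tyr): third position 2-fold.
Codon 6 UCG (Ser): third position 4-fold.
Codon 7 AAU (Asn): third position 2-fold.
Codon 8 GUU (Val): third position 4-fold.
Four-fold degenerate third positions: 5.

5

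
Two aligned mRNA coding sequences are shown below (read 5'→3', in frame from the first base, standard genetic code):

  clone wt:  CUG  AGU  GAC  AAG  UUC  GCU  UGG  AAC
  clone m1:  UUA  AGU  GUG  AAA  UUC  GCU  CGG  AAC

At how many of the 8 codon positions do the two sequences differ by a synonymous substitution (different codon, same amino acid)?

2

Codon 1: CUG Leu / UUA Leu — synonymous.
Codon 2: AGU Ser / AGU Ser — identical.
Codon 3: GAC Asp / GUG Val — nonsynonymous.
Codon 4: AAG Lys / AAA Lys — synonymous.
Codon 5: UUC Phe / UUC Phe — identical.
Codon 6: GCU Ala / GCU Ala — identical.
Codon 7: UGG Trp / CGG Arg — nonsynonymous.
Codon 8: AAC Asn / AAC Asn — identical.
Synonymous differences: 2.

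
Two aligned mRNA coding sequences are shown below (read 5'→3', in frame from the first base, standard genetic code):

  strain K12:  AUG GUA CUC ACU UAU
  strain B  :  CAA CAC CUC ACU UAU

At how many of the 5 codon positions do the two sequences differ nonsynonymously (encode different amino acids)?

2

Codon 1: AUG Met / CAA Gln — nonsynonymous.
Codon 2: GUA Val / CAC His — nonsynonymous.
Codon 3: CUC Leu / CUC Leu — identical.
Codon 4: ACU Thr / ACU Thr — identical.
Codon 5: UAU Tyr / UAU Tyr — identical.
Nonsynonymous differences: 2.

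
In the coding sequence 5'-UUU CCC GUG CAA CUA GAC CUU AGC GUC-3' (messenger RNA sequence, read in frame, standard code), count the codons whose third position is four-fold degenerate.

Codon 1 UUU (Phe): third position 2-fold.
Codon 2 CCC (Pro): third position 4-fold.
Codon 3 GUG (Val): third position 4-fold.
Codon 4 CAA (Gln): third position 2-fold.
Codon 5 CUA (Leu): third position 4-fold.
Codon 6 GAC (Asp): third position 2-fold.
Codon 7 CUU (Leu): third position 4-fold.
Codon 8 AGC (Ser): third position 2-fold.
Codon 9 GUC (Val): third position 4-fold.
Four-fold degenerate third positions: 5.

5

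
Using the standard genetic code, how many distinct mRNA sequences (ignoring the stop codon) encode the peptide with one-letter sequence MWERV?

Met: 1 codon.
Trp: 1 codon.
Glu: 2 codons.
Arg: 6 codons.
Val: 4 codons.
1 × 1 × 2 × 6 × 4 = 48.

48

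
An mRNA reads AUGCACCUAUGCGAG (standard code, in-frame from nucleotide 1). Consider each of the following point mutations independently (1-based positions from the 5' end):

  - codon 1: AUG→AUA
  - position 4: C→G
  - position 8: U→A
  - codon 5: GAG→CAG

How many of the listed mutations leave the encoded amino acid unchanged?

Codon 1: AUG (Met) → AUA (Ile) — missense.
Codon 2: CAC (His) → GAC (Asp) — missense.
Codon 3: CUA (Leu) → CAA (Gln) — missense.
Codon 5: GAG (Glu) → CAG (Gln) — missense.
Synonymous: 0 of 4.

0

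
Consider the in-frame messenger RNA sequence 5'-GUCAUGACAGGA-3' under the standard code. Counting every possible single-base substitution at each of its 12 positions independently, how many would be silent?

Codon 1 (GUC, Val): 3 synonymous substitutions.
Codon 2 (AUG, Met): 0 synonymous substitutions.
Codon 3 (ACA, Thr): 3 synonymous substitutions.
Codon 4 (GGA, Gly): 3 synonymous substitutions.
Total: 3 + 0 + 3 + 3 = 9.

9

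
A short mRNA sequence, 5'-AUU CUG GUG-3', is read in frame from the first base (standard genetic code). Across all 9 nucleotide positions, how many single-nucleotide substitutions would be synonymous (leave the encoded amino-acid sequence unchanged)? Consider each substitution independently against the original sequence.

Codon 1 (AUU, Ile): 2 synonymous substitutions.
Codon 2 (CUG, Leu): 4 synonymous substitutions.
Codon 3 (GUG, Val): 3 synonymous substitutions.
Total: 2 + 4 + 3 = 9.

9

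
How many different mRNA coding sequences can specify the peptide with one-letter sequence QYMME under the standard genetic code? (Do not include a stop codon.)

8

Gln: 2 codons.
Tyr: 2 codons.
Met: 1 codon.
Met: 1 codon.
Glu: 2 codons.
2 × 2 × 1 × 1 × 2 = 8.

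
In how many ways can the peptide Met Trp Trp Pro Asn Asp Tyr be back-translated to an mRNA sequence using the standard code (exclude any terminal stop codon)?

32

Met: 1 codon.
Trp: 1 codon.
Trp: 1 codon.
Pro: 4 codons.
Asn: 2 codons.
Asp: 2 codons.
Tyr: 2 codons.
1 × 1 × 1 × 4 × 2 × 2 × 2 = 32.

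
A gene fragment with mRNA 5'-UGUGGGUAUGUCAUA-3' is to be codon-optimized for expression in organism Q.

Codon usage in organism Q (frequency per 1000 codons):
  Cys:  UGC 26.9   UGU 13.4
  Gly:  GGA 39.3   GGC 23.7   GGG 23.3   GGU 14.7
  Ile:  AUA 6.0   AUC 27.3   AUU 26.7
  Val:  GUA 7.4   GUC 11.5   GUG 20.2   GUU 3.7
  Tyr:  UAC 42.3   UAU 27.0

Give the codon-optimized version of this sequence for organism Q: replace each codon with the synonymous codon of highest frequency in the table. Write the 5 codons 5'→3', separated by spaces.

UGC GGA UAC GUG AUC

Codon 1 (Cys): best is UGC at 26.9.
Codon 2 (Gly): best is GGA at 39.3.
Codon 3 (Tyr): best is UAC at 42.3.
Codon 4 (Val): best is GUG at 20.2.
Codon 5 (Ile): best is AUC at 27.3.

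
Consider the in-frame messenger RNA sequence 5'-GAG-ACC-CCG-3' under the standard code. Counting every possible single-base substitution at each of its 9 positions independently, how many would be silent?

Codon 1 (GAG, Glu): 1 synonymous substitution.
Codon 2 (ACC, Thr): 3 synonymous substitutions.
Codon 3 (CCG, Pro): 3 synonymous substitutions.
Total: 1 + 3 + 3 = 7.

7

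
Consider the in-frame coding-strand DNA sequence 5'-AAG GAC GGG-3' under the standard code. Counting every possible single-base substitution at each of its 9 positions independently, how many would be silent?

5

Codon 1 (AAG, Lys): 1 synonymous substitution.
Codon 2 (GAC, Asp): 1 synonymous substitution.
Codon 3 (GGG, Gly): 3 synonymous substitutions.
Total: 1 + 1 + 3 = 5.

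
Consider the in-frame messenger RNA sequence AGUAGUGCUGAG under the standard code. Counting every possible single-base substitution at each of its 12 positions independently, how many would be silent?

6

Codon 1 (AGU, Ser): 1 synonymous substitution.
Codon 2 (AGU, Ser): 1 synonymous substitution.
Codon 3 (GCU, Ala): 3 synonymous substitutions.
Codon 4 (GAG, Glu): 1 synonymous substitution.
Total: 1 + 1 + 3 + 1 = 6.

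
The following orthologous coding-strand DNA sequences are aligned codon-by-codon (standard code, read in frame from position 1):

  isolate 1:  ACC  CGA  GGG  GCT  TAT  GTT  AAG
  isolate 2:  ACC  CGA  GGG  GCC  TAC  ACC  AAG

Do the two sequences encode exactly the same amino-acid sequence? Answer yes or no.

no

Codon 1: ACC Thr / ACC Thr — identical.
Codon 2: CGA Arg / CGA Arg — identical.
Codon 3: GGG Gly / GGG Gly — identical.
Codon 4: GCT Ala / GCC Ala — synonymous.
Codon 5: TAT Tyr / TAC Tyr — synonymous.
Codon 6: GTT Val / ACC Thr — nonsynonymous.
Codon 7: AAG Lys / AAG Lys — identical.
Nonsynonymous differences: 1 → different protein.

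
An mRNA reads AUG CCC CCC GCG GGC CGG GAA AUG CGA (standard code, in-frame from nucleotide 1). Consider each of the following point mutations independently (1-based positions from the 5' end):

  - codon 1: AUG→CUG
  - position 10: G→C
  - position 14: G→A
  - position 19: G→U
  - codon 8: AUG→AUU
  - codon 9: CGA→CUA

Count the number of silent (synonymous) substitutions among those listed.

Codon 1: AUG (Met) → CUG (Leu) — missense.
Codon 4: GCG (Ala) → CCG (Pro) — missense.
Codon 5: GGC (Gly) → GAC (Asp) — missense.
Codon 7: GAA (Glu) → UAA (Stop) — nonsense.
Codon 8: AUG (Met) → AUU (Ile) — missense.
Codon 9: CGA (Arg) → CUA (Leu) — missense.
Synonymous: 0 of 6.

0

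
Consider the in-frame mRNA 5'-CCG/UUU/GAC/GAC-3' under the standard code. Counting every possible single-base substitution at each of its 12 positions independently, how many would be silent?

Codon 1 (CCG, Pro): 3 synonymous substitutions.
Codon 2 (UUU, Phe): 1 synonymous substitution.
Codon 3 (GAC, Asp): 1 synonymous substitution.
Codon 4 (GAC, Asp): 1 synonymous substitution.
Total: 3 + 1 + 1 + 1 = 6.

6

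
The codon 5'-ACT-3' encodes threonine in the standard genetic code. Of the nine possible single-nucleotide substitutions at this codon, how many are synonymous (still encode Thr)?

3

Position 1: none → 0 synonymous.
Position 2: none → 0 synonymous.
Position 3: ACC, ACA, ACG → 3 synonymous.
Total: 0 + 0 + 3 = 3.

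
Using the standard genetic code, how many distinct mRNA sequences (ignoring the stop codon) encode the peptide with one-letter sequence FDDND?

32

Phe: 2 codons.
Asp: 2 codons.
Asp: 2 codons.
Asn: 2 codons.
Asp: 2 codons.
2 × 2 × 2 × 2 × 2 = 32.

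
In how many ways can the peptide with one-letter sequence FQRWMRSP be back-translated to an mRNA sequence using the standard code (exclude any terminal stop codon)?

Phe: 2 codons.
Gln: 2 codons.
Arg: 6 codons.
Trp: 1 codon.
Met: 1 codon.
Arg: 6 codons.
Ser: 6 codons.
Pro: 4 codons.
2 × 2 × 6 × 1 × 1 × 6 × 6 × 4 = 3456.

3456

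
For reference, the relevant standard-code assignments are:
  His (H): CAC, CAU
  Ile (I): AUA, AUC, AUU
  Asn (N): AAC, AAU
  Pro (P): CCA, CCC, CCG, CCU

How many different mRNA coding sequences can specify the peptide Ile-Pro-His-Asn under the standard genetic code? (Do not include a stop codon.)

Ile: 3 codons.
Pro: 4 codons.
His: 2 codons.
Asn: 2 codons.
3 × 4 × 2 × 2 = 48.

48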